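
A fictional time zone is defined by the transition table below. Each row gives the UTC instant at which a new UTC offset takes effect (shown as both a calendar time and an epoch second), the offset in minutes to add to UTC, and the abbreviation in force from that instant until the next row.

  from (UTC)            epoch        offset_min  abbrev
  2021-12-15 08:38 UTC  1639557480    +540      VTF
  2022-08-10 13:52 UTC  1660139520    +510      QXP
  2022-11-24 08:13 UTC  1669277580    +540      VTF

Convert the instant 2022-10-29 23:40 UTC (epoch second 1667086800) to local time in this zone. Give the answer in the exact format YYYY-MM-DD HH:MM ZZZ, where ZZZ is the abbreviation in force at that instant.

Query: 2022-10-29 23:40 UTC
Rule 2/3 (QXP, +08:30): 2022-08-10 13:52 UTC ≤ query < 2022-11-24 08:13 UTC
23·60 + 40 + 510 = 1930 min
1930 = 1·1440 + 490; 490 = 8·60 + 10 → 08:10, 2022-10-29 + 1 day = 2022-10-30
→ 2022-10-30 08:10 QXP

2022-10-30 08:10 QXP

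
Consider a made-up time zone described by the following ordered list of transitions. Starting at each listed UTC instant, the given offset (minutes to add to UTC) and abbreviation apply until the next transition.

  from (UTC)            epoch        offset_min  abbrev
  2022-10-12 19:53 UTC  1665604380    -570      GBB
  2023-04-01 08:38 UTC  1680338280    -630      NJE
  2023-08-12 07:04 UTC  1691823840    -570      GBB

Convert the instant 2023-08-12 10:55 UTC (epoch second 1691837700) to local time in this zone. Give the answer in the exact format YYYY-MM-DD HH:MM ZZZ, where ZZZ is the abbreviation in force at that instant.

Query: 2023-08-12 10:55 UTC
Rule 3/3 (GBB, -09:30): 2023-08-12 07:04 UTC ≤ query < +∞
10·60 + 55 - 570 = 85 min
85 = 0·1440 + 85; 85 = 1·60 + 25 → 01:25, same day
→ 2023-08-12 01:25 GBB

2023-08-12 01:25 GBB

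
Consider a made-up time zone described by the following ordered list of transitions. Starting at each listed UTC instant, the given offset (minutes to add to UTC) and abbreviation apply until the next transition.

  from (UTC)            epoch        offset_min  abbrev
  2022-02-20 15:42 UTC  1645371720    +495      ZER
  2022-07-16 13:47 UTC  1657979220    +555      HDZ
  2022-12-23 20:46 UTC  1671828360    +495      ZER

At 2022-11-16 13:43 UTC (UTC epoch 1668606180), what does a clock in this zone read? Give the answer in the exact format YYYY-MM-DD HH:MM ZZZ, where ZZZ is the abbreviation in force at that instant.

Query: 2022-11-16 13:43 UTC
Rule 2/3 (HDZ, +09:15): 2022-07-16 13:47 UTC ≤ query < 2022-12-23 20:46 UTC
13·60 + 43 + 555 = 1378 min
1378 = 0·1440 + 1378; 1378 = 22·60 + 58 → 22:58, same day
→ 2022-11-16 22:58 HDZ

2022-11-16 22:58 HDZ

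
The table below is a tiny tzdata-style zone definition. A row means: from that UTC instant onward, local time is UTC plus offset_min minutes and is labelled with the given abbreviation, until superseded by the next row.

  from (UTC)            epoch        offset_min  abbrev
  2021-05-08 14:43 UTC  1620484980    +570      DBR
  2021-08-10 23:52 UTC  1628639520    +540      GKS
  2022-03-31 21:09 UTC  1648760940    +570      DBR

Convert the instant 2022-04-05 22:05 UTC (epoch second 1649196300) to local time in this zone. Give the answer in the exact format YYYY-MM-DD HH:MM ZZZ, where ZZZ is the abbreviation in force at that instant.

Query: 2022-04-05 22:05 UTC
Rule 3/3 (DBR, +09:30): 2022-03-31 21:09 UTC ≤ query < +∞
22·60 + 5 + 570 = 1895 min
1895 = 1·1440 + 455; 455 = 7·60 + 35 → 07:35, 2022-04-05 + 1 day = 2022-04-06
→ 2022-04-06 07:35 DBR

2022-04-06 07:35 DBR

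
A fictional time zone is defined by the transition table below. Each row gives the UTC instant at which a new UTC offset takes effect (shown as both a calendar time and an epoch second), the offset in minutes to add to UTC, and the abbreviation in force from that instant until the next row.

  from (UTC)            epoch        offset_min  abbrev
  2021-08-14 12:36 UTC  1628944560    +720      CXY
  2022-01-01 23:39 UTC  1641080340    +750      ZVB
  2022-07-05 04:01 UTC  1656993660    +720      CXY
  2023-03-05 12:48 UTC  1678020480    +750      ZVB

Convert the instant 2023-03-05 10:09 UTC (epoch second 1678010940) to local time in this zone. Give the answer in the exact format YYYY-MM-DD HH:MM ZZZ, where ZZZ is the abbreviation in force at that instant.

Query: 2023-03-05 10:09 UTC
Rule 3/4 (CXY, +12:00): 2022-07-05 04:01 UTC ≤ query < 2023-03-05 12:48 UTC
10·60 + 9 + 720 = 1329 min
1329 = 0·1440 + 1329; 1329 = 22·60 + 9 → 22:09, same day
→ 2023-03-05 22:09 CXY

2023-03-05 22:09 CXY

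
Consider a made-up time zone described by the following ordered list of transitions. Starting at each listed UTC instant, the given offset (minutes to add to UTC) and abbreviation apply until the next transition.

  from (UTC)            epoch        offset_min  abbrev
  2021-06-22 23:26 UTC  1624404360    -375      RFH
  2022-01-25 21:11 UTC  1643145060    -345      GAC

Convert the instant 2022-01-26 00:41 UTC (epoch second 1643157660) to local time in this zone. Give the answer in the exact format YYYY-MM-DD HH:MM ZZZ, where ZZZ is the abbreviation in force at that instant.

2022-01-25 18:56 GAC

Query: 2022-01-26 00:41 UTC
Rule 2/2 (GAC, -05:45): 2022-01-25 21:11 UTC ≤ query < +∞
0·60 + 41 - 345 = -304 min
-304 = -1·1440 + 1136; 1136 = 18·60 + 56 → 18:56, 2022-01-26 - 1 day = 2022-01-25
→ 2022-01-25 18:56 GAC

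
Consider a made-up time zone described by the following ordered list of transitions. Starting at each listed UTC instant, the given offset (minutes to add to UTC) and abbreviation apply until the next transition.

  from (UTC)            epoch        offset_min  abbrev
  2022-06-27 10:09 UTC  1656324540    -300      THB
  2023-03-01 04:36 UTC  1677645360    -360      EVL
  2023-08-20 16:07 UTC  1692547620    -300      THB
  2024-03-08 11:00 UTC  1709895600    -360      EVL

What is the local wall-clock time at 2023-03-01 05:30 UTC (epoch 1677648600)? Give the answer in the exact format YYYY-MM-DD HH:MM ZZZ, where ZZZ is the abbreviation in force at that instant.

2023-02-28 23:30 EVL

Query: 2023-03-01 05:30 UTC
Rule 2/4 (EVL, -06:00): 2023-03-01 04:36 UTC ≤ query < 2023-08-20 16:07 UTC
5·60 + 30 - 360 = -30 min
-30 = -1·1440 + 1410; 1410 = 23·60 + 30 → 23:30, 2023-03-01 - 1 day = 2023-02-28
→ 2023-02-28 23:30 EVL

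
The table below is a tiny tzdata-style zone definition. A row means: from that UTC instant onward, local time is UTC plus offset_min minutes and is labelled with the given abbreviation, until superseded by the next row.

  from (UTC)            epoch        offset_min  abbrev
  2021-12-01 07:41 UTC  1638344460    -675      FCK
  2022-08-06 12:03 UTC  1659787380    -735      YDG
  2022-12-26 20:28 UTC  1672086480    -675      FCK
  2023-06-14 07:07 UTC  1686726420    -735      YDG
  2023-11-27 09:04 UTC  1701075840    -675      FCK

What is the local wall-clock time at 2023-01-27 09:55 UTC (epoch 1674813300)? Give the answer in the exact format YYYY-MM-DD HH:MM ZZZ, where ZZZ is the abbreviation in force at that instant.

Query: 2023-01-27 09:55 UTC
Rule 3/5 (FCK, -11:15): 2022-12-26 20:28 UTC ≤ query < 2023-06-14 07:07 UTC
9·60 + 55 - 675 = -80 min
-80 = -1·1440 + 1360; 1360 = 22·60 + 40 → 22:40, 2023-01-27 - 1 day = 2023-01-26
→ 2023-01-26 22:40 FCK

2023-01-26 22:40 FCK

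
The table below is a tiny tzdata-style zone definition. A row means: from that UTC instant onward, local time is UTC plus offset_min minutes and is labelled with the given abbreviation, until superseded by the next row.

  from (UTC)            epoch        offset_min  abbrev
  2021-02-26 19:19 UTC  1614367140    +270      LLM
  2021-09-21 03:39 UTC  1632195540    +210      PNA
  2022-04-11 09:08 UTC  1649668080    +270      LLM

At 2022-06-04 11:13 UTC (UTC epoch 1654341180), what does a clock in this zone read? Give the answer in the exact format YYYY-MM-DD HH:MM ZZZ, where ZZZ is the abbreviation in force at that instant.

Query: 2022-06-04 11:13 UTC
Rule 3/3 (LLM, +04:30): 2022-04-11 09:08 UTC ≤ query < +∞
11·60 + 13 + 270 = 943 min
943 = 0·1440 + 943; 943 = 15·60 + 43 → 15:43, same day
→ 2022-06-04 15:43 LLM

2022-06-04 15:43 LLM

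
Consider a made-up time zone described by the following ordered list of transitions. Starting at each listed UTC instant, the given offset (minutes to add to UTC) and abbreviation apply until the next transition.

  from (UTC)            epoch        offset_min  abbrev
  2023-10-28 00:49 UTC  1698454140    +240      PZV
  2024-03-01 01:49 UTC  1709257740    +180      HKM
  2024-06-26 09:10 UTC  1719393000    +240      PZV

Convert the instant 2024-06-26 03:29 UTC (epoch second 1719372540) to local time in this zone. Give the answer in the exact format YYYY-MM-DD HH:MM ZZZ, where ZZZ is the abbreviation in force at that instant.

Query: 2024-06-26 03:29 UTC
Rule 2/3 (HKM, +03:00): 2024-03-01 01:49 UTC ≤ query < 2024-06-26 09:10 UTC
3·60 + 29 + 180 = 389 min
389 = 0·1440 + 389; 389 = 6·60 + 29 → 06:29, same day
→ 2024-06-26 06:29 HKM

2024-06-26 06:29 HKM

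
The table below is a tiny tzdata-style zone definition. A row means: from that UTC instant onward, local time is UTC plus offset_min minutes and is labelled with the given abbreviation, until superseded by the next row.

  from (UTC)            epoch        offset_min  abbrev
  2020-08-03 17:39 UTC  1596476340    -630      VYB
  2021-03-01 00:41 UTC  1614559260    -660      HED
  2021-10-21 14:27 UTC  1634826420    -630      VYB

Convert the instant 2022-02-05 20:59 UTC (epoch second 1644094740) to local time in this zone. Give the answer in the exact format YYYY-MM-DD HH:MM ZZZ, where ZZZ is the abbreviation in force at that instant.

Query: 2022-02-05 20:59 UTC
Rule 3/3 (VYB, -10:30): 2021-10-21 14:27 UTC ≤ query < +∞
20·60 + 59 - 630 = 629 min
629 = 0·1440 + 629; 629 = 10·60 + 29 → 10:29, same day
→ 2022-02-05 10:29 VYB

2022-02-05 10:29 VYB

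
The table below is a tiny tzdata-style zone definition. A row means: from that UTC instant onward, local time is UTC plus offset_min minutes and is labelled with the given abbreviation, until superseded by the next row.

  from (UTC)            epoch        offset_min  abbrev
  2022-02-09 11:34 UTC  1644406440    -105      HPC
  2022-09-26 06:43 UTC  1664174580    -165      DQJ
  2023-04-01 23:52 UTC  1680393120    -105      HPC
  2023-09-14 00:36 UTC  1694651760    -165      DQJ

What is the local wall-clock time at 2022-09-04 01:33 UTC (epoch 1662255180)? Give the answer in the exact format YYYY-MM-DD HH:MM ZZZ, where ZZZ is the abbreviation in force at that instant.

Query: 2022-09-04 01:33 UTC
Rule 1/4 (HPC, -01:45): 2022-02-09 11:34 UTC ≤ query < 2022-09-26 06:43 UTC
1·60 + 33 - 105 = -12 min
-12 = -1·1440 + 1428; 1428 = 23·60 + 48 → 23:48, 2022-09-04 - 1 day = 2022-09-03
→ 2022-09-03 23:48 HPC

2022-09-03 23:48 HPC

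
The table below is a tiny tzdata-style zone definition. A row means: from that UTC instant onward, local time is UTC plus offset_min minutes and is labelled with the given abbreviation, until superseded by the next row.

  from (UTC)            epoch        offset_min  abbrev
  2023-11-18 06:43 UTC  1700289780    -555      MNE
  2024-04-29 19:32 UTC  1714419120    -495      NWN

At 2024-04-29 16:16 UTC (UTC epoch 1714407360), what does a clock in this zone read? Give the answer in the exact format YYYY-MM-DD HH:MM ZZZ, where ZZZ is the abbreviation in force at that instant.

Query: 2024-04-29 16:16 UTC
Rule 1/2 (MNE, -09:15): 2023-11-18 06:43 UTC ≤ query < 2024-04-29 19:32 UTC
16·60 + 16 - 555 = 421 min
421 = 0·1440 + 421; 421 = 7·60 + 1 → 07:01, same day
→ 2024-04-29 07:01 MNE

2024-04-29 07:01 MNE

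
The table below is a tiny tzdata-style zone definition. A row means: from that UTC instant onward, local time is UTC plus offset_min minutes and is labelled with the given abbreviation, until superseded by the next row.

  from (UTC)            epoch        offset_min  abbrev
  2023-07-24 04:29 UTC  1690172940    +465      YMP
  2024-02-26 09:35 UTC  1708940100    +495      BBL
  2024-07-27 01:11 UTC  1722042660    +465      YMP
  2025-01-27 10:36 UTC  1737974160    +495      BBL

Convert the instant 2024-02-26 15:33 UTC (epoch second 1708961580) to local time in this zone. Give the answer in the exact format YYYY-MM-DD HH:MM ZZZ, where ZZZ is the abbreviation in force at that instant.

2024-02-26 23:48 BBL

Query: 2024-02-26 15:33 UTC
Rule 2/4 (BBL, +08:15): 2024-02-26 09:35 UTC ≤ query < 2024-07-27 01:11 UTC
15·60 + 33 + 495 = 1428 min
1428 = 0·1440 + 1428; 1428 = 23·60 + 48 → 23:48, same day
→ 2024-02-26 23:48 BBL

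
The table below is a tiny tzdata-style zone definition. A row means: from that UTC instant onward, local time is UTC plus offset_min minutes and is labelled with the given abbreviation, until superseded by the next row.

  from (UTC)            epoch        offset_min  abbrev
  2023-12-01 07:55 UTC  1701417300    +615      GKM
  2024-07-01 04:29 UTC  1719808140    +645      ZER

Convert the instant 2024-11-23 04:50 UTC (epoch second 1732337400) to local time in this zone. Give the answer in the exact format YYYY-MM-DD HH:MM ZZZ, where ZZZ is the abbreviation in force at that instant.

2024-11-23 15:35 ZER

Query: 2024-11-23 04:50 UTC
Rule 2/2 (ZER, +10:45): 2024-07-01 04:29 UTC ≤ query < +∞
4·60 + 50 + 645 = 935 min
935 = 0·1440 + 935; 935 = 15·60 + 35 → 15:35, same day
→ 2024-11-23 15:35 ZER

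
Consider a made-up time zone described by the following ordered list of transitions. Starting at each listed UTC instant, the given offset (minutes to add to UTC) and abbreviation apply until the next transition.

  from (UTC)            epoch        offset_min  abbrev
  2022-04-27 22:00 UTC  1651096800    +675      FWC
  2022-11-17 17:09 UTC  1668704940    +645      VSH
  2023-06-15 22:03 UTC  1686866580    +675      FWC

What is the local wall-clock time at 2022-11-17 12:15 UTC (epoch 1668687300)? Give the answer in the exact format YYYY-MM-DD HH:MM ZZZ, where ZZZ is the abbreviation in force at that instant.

2022-11-17 23:30 FWC

Query: 2022-11-17 12:15 UTC
Rule 1/3 (FWC, +11:15): 2022-04-27 22:00 UTC ≤ query < 2022-11-17 17:09 UTC
12·60 + 15 + 675 = 1410 min
1410 = 0·1440 + 1410; 1410 = 23·60 + 30 → 23:30, same day
→ 2022-11-17 23:30 FWC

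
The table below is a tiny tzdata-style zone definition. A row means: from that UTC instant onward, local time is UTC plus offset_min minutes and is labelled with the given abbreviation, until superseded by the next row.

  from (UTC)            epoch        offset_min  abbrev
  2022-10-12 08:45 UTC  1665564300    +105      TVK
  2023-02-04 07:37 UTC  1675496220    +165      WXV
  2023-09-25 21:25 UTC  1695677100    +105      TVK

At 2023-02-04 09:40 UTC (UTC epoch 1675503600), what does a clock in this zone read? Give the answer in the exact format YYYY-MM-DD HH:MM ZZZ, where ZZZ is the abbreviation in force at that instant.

2023-02-04 12:25 WXV

Query: 2023-02-04 09:40 UTC
Rule 2/3 (WXV, +02:45): 2023-02-04 07:37 UTC ≤ query < 2023-09-25 21:25 UTC
9·60 + 40 + 165 = 745 min
745 = 0·1440 + 745; 745 = 12·60 + 25 → 12:25, same day
→ 2023-02-04 12:25 WXV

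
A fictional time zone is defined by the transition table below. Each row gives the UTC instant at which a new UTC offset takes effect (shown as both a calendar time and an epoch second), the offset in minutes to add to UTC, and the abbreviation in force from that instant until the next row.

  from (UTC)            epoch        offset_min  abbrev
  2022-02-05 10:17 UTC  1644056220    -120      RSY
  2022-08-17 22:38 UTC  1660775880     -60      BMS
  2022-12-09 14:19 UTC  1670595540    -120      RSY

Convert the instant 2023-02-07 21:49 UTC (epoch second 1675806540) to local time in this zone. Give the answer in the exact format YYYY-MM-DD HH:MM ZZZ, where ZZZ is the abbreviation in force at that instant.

Query: 2023-02-07 21:49 UTC
Rule 3/3 (RSY, -02:00): 2022-12-09 14:19 UTC ≤ query < +∞
21·60 + 49 - 120 = 1189 min
1189 = 0·1440 + 1189; 1189 = 19·60 + 49 → 19:49, same day
→ 2023-02-07 19:49 RSY

2023-02-07 19:49 RSY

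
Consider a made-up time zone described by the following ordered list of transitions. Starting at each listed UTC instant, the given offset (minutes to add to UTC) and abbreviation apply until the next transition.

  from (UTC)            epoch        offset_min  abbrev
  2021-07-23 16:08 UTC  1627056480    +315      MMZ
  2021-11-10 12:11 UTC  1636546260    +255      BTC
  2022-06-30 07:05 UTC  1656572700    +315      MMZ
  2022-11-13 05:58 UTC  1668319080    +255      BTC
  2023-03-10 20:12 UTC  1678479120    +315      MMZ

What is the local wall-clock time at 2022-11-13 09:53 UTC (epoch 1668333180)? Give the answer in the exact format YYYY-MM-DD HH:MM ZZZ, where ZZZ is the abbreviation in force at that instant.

Query: 2022-11-13 09:53 UTC
Rule 4/5 (BTC, +04:15): 2022-11-13 05:58 UTC ≤ query < 2023-03-10 20:12 UTC
9·60 + 53 + 255 = 848 min
848 = 0·1440 + 848; 848 = 14·60 + 8 → 14:08, same day
→ 2022-11-13 14:08 BTC

2022-11-13 14:08 BTC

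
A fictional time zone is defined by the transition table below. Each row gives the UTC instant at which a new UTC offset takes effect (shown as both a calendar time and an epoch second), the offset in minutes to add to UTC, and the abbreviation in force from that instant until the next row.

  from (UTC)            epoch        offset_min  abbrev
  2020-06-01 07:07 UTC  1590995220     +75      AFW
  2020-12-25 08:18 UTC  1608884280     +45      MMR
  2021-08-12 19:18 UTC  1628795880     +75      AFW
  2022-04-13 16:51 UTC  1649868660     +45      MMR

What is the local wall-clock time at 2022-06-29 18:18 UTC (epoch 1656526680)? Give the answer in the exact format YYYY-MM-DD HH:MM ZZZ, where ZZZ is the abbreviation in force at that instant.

Query: 2022-06-29 18:18 UTC
Rule 4/4 (MMR, +00:45): 2022-04-13 16:51 UTC ≤ query < +∞
18·60 + 18 + 45 = 1143 min
1143 = 0·1440 + 1143; 1143 = 19·60 + 3 → 19:03, same day
→ 2022-06-29 19:03 MMR

2022-06-29 19:03 MMR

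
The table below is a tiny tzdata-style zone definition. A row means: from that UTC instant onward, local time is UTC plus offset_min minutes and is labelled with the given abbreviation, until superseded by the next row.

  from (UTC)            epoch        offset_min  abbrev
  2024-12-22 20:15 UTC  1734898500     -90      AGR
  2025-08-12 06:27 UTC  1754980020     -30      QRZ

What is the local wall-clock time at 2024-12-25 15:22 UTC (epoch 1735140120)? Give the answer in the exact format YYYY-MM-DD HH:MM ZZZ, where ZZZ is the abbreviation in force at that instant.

2024-12-25 13:52 AGR

Query: 2024-12-25 15:22 UTC
Rule 1/2 (AGR, -01:30): 2024-12-22 20:15 UTC ≤ query < 2025-08-12 06:27 UTC
15·60 + 22 - 90 = 832 min
832 = 0·1440 + 832; 832 = 13·60 + 52 → 13:52, same day
→ 2024-12-25 13:52 AGR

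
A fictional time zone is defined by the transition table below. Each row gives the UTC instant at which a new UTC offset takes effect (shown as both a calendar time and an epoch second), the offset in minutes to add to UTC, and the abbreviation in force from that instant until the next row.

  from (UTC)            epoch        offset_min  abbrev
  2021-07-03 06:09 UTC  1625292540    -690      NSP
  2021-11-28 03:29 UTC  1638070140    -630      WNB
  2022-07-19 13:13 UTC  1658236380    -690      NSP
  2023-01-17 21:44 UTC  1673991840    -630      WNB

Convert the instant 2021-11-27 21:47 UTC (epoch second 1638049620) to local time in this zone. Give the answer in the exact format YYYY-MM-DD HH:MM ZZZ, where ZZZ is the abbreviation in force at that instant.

2021-11-27 10:17 NSP

Query: 2021-11-27 21:47 UTC
Rule 1/4 (NSP, -11:30): 2021-07-03 06:09 UTC ≤ query < 2021-11-28 03:29 UTC
21·60 + 47 - 690 = 617 min
617 = 0·1440 + 617; 617 = 10·60 + 17 → 10:17, same day
→ 2021-11-27 10:17 NSP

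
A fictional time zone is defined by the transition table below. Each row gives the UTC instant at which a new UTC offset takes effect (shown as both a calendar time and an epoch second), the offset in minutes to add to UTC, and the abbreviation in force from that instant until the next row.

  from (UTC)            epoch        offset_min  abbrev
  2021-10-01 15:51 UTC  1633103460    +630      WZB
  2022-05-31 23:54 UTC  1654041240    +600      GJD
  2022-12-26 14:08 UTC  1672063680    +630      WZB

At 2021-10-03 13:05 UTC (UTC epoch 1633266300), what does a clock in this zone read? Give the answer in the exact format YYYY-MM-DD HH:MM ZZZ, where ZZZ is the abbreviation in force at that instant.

2021-10-03 23:35 WZB

Query: 2021-10-03 13:05 UTC
Rule 1/3 (WZB, +10:30): 2021-10-01 15:51 UTC ≤ query < 2022-05-31 23:54 UTC
13·60 + 5 + 630 = 1415 min
1415 = 0·1440 + 1415; 1415 = 23·60 + 35 → 23:35, same day
→ 2021-10-03 23:35 WZB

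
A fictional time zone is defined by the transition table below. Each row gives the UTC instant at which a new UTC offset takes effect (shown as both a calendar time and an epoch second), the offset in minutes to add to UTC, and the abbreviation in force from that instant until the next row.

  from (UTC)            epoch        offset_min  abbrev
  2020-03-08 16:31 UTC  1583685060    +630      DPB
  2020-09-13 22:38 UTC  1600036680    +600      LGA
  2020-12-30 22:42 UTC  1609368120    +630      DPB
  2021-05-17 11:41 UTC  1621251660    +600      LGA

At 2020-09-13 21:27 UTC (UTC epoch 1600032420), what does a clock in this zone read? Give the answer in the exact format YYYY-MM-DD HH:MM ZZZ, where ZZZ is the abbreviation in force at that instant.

Query: 2020-09-13 21:27 UTC
Rule 1/4 (DPB, +10:30): 2020-03-08 16:31 UTC ≤ query < 2020-09-13 22:38 UTC
21·60 + 27 + 630 = 1917 min
1917 = 1·1440 + 477; 477 = 7·60 + 57 → 07:57, 2020-09-13 + 1 day = 2020-09-14
→ 2020-09-14 07:57 DPB

2020-09-14 07:57 DPB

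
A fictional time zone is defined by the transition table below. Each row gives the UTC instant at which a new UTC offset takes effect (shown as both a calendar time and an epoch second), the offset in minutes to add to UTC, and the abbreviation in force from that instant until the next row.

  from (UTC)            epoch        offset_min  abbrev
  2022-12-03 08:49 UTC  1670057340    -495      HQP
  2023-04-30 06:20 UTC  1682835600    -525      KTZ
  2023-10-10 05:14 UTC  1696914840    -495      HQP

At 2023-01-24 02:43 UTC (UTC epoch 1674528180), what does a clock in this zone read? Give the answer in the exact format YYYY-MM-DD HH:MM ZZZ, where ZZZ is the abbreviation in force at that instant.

2023-01-23 18:28 HQP

Query: 2023-01-24 02:43 UTC
Rule 1/3 (HQP, -08:15): 2022-12-03 08:49 UTC ≤ query < 2023-04-30 06:20 UTC
2·60 + 43 - 495 = -332 min
-332 = -1·1440 + 1108; 1108 = 18·60 + 28 → 18:28, 2023-01-24 - 1 day = 2023-01-23
→ 2023-01-23 18:28 HQP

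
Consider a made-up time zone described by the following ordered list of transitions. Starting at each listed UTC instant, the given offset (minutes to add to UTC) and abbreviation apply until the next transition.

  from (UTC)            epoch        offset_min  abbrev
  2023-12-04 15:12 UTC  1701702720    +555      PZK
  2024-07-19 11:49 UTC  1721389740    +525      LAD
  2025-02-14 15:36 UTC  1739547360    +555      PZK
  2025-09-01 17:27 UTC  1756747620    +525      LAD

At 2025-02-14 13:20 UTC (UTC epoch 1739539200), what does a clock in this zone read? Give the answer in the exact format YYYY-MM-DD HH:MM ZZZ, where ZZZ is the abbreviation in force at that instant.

2025-02-14 22:05 LAD

Query: 2025-02-14 13:20 UTC
Rule 2/4 (LAD, +08:45): 2024-07-19 11:49 UTC ≤ query < 2025-02-14 15:36 UTC
13·60 + 20 + 525 = 1325 min
1325 = 0·1440 + 1325; 1325 = 22·60 + 5 → 22:05, same day
→ 2025-02-14 22:05 LAD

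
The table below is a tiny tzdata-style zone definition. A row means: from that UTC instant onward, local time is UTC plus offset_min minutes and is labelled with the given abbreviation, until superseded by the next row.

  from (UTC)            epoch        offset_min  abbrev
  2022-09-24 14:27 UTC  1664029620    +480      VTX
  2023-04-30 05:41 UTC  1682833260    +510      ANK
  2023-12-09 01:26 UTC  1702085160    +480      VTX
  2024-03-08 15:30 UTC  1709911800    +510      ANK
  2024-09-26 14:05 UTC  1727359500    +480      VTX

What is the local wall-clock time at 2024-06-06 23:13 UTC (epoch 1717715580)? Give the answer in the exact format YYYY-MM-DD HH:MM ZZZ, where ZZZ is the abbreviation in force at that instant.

2024-06-07 07:43 ANK

Query: 2024-06-06 23:13 UTC
Rule 4/5 (ANK, +08:30): 2024-03-08 15:30 UTC ≤ query < 2024-09-26 14:05 UTC
23·60 + 13 + 510 = 1903 min
1903 = 1·1440 + 463; 463 = 7·60 + 43 → 07:43, 2024-06-06 + 1 day = 2024-06-07
→ 2024-06-07 07:43 ANK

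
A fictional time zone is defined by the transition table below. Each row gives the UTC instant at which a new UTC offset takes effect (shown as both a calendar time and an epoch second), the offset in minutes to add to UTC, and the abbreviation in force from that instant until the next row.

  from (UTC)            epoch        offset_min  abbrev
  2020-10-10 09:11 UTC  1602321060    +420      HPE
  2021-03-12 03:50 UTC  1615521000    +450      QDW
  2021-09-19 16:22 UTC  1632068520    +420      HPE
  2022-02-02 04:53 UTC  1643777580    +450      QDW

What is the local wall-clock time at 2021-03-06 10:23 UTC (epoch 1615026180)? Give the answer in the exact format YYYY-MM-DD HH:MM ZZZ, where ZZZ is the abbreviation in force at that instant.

Query: 2021-03-06 10:23 UTC
Rule 1/4 (HPE, +07:00): 2020-10-10 09:11 UTC ≤ query < 2021-03-12 03:50 UTC
10·60 + 23 + 420 = 1043 min
1043 = 0·1440 + 1043; 1043 = 17·60 + 23 → 17:23, same day
→ 2021-03-06 17:23 HPE

2021-03-06 17:23 HPE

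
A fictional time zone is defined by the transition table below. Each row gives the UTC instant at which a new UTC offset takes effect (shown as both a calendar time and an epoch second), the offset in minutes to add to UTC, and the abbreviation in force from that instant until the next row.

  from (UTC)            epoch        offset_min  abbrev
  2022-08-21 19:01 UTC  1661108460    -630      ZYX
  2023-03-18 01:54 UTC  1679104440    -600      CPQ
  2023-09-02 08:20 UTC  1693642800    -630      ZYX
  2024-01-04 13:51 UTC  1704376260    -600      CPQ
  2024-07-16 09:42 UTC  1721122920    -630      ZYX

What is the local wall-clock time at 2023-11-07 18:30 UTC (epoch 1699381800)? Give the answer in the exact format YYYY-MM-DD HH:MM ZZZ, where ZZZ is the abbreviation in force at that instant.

2023-11-07 08:00 ZYX

Query: 2023-11-07 18:30 UTC
Rule 3/5 (ZYX, -10:30): 2023-09-02 08:20 UTC ≤ query < 2024-01-04 13:51 UTC
18·60 + 30 - 630 = 480 min
480 = 0·1440 + 480; 480 = 8·60 + 0 → 08:00, same day
→ 2023-11-07 08:00 ZYX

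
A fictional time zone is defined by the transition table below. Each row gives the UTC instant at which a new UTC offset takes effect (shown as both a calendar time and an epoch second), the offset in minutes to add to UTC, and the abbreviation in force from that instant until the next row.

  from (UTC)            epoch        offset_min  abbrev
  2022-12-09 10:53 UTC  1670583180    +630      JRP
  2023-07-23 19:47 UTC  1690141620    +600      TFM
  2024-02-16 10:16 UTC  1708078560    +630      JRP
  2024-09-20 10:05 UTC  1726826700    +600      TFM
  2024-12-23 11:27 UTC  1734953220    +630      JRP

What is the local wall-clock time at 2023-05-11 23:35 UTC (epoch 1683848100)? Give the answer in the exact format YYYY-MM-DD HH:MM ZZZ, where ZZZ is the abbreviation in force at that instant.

2023-05-12 10:05 JRP

Query: 2023-05-11 23:35 UTC
Rule 1/5 (JRP, +10:30): 2022-12-09 10:53 UTC ≤ query < 2023-07-23 19:47 UTC
23·60 + 35 + 630 = 2045 min
2045 = 1·1440 + 605; 605 = 10·60 + 5 → 10:05, 2023-05-11 + 1 day = 2023-05-12
→ 2023-05-12 10:05 JRP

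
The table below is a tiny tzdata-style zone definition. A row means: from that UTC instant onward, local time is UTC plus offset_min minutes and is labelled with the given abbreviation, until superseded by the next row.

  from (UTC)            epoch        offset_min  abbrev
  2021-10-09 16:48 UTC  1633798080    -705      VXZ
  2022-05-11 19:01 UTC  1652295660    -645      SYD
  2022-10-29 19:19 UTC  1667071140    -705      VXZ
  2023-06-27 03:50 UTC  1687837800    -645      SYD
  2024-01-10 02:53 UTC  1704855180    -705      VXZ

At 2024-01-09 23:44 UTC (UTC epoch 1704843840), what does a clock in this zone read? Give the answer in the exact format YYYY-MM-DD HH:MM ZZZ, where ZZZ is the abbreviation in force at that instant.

2024-01-09 12:59 SYD

Query: 2024-01-09 23:44 UTC
Rule 4/5 (SYD, -10:45): 2023-06-27 03:50 UTC ≤ query < 2024-01-10 02:53 UTC
23·60 + 44 - 645 = 779 min
779 = 0·1440 + 779; 779 = 12·60 + 59 → 12:59, same day
→ 2024-01-09 12:59 SYD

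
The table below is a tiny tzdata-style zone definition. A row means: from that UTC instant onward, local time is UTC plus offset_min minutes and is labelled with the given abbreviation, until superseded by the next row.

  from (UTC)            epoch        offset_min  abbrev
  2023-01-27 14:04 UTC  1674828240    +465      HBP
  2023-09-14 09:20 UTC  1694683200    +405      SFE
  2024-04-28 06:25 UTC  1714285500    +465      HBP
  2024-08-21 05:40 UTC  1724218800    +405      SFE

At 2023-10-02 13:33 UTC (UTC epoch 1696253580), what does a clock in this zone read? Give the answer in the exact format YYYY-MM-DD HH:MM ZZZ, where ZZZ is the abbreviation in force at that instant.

Query: 2023-10-02 13:33 UTC
Rule 2/4 (SFE, +06:45): 2023-09-14 09:20 UTC ≤ query < 2024-04-28 06:25 UTC
13·60 + 33 + 405 = 1218 min
1218 = 0·1440 + 1218; 1218 = 20·60 + 18 → 20:18, same day
→ 2023-10-02 20:18 SFE

2023-10-02 20:18 SFE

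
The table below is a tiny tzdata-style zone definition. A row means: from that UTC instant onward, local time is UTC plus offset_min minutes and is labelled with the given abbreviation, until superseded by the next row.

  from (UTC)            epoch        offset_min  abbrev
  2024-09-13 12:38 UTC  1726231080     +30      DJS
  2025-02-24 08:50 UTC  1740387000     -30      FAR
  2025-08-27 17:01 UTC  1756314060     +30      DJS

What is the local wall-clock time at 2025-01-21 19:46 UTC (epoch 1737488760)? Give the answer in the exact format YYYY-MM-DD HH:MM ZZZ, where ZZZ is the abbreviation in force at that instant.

Query: 2025-01-21 19:46 UTC
Rule 1/3 (DJS, +00:30): 2024-09-13 12:38 UTC ≤ query < 2025-02-24 08:50 UTC
19·60 + 46 + 30 = 1216 min
1216 = 0·1440 + 1216; 1216 = 20·60 + 16 → 20:16, same day
→ 2025-01-21 20:16 DJS

2025-01-21 20:16 DJS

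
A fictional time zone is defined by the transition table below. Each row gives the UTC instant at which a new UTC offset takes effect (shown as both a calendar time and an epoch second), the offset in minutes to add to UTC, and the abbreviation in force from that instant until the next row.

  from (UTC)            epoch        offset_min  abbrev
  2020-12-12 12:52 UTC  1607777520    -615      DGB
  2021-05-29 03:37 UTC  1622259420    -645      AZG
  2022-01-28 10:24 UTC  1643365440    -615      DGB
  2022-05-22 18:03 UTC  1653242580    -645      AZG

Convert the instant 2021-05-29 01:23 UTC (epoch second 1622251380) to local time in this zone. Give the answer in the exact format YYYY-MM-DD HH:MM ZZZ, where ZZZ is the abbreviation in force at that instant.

2021-05-28 15:08 DGB

Query: 2021-05-29 01:23 UTC
Rule 1/4 (DGB, -10:15): 2020-12-12 12:52 UTC ≤ query < 2021-05-29 03:37 UTC
1·60 + 23 - 615 = -532 min
-532 = -1·1440 + 908; 908 = 15·60 + 8 → 15:08, 2021-05-29 - 1 day = 2021-05-28
→ 2021-05-28 15:08 DGB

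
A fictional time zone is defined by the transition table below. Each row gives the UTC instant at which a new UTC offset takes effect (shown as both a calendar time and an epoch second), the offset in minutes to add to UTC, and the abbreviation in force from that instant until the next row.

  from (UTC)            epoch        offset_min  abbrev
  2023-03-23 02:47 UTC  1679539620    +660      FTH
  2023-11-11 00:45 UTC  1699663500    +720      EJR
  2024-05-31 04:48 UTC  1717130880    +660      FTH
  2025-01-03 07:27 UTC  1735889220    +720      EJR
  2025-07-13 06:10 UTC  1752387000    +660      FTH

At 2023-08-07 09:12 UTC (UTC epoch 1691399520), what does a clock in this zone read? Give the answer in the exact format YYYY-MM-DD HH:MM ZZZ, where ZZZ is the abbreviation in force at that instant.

Query: 2023-08-07 09:12 UTC
Rule 1/5 (FTH, +11:00): 2023-03-23 02:47 UTC ≤ query < 2023-11-11 00:45 UTC
9·60 + 12 + 660 = 1212 min
1212 = 0·1440 + 1212; 1212 = 20·60 + 12 → 20:12, same day
→ 2023-08-07 20:12 FTH

2023-08-07 20:12 FTH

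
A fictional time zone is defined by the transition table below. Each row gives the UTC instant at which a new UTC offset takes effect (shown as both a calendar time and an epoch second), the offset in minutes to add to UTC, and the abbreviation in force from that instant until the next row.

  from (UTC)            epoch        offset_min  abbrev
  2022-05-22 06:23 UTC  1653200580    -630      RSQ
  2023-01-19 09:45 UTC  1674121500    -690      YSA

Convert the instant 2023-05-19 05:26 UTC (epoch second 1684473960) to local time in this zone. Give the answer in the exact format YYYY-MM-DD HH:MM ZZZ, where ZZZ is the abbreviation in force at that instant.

2023-05-18 17:56 YSA

Query: 2023-05-19 05:26 UTC
Rule 2/2 (YSA, -11:30): 2023-01-19 09:45 UTC ≤ query < +∞
5·60 + 26 - 690 = -364 min
-364 = -1·1440 + 1076; 1076 = 17·60 + 56 → 17:56, 2023-05-19 - 1 day = 2023-05-18
→ 2023-05-18 17:56 YSA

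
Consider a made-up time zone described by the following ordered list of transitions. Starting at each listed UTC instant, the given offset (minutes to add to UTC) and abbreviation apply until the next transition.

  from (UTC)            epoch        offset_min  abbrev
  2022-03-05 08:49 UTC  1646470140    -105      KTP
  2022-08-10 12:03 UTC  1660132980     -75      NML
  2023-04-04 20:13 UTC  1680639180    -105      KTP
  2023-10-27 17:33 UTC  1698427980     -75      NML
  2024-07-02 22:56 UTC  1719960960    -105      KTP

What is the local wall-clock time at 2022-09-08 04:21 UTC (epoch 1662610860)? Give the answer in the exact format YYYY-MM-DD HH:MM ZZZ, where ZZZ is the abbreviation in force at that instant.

2022-09-08 03:06 NML

Query: 2022-09-08 04:21 UTC
Rule 2/5 (NML, -01:15): 2022-08-10 12:03 UTC ≤ query < 2023-04-04 20:13 UTC
4·60 + 21 - 75 = 186 min
186 = 0·1440 + 186; 186 = 3·60 + 6 → 03:06, same day
→ 2022-09-08 03:06 NML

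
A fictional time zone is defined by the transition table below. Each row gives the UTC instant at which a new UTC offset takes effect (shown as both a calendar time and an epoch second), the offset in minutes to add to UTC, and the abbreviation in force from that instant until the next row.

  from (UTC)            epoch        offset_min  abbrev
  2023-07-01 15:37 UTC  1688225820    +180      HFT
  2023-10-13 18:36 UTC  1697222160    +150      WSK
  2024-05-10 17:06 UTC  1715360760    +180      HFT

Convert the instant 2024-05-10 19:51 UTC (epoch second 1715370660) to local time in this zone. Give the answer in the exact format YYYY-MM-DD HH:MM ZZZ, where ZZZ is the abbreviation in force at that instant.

Query: 2024-05-10 19:51 UTC
Rule 3/3 (HFT, +03:00): 2024-05-10 17:06 UTC ≤ query < +∞
19·60 + 51 + 180 = 1371 min
1371 = 0·1440 + 1371; 1371 = 22·60 + 51 → 22:51, same day
→ 2024-05-10 22:51 HFT

2024-05-10 22:51 HFT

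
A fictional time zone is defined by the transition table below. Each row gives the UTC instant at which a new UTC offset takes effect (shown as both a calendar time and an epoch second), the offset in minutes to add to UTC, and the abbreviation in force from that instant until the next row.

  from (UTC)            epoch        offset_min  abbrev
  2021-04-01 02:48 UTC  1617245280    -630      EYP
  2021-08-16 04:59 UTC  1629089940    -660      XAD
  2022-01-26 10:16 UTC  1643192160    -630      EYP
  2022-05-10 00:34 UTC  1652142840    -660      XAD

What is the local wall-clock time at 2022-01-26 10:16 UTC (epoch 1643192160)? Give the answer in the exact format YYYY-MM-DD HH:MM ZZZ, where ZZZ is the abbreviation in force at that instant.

2022-01-25 23:46 EYP

Query: 2022-01-26 10:16 UTC
Rule 3/4 (EYP, -10:30): 2022-01-26 10:16 UTC ≤ query < 2022-05-10 00:34 UTC
10·60 + 16 - 630 = -14 min
-14 = -1·1440 + 1426; 1426 = 23·60 + 46 → 23:46, 2022-01-26 - 1 day = 2022-01-25
→ 2022-01-25 23:46 EYP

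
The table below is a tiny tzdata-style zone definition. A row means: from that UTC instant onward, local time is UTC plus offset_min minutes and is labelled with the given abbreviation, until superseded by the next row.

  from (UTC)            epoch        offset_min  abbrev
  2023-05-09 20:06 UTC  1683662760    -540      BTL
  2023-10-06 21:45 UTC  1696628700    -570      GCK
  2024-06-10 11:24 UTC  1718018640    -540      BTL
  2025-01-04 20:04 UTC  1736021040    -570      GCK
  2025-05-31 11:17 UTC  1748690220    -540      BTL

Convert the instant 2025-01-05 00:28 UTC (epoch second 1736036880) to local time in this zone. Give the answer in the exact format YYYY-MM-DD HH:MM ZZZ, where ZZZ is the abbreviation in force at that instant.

2025-01-04 14:58 GCK

Query: 2025-01-05 00:28 UTC
Rule 4/5 (GCK, -09:30): 2025-01-04 20:04 UTC ≤ query < 2025-05-31 11:17 UTC
0·60 + 28 - 570 = -542 min
-542 = -1·1440 + 898; 898 = 14·60 + 58 → 14:58, 2025-01-05 - 1 day = 2025-01-04
→ 2025-01-04 14:58 GCK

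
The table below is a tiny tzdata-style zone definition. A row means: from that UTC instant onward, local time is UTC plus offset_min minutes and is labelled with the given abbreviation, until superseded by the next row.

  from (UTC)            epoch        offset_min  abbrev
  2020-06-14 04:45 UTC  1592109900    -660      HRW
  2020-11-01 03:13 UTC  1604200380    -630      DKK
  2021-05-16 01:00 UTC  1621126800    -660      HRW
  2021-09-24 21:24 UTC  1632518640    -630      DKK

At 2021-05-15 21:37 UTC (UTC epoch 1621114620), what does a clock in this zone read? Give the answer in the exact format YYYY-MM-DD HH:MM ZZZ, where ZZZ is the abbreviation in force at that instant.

2021-05-15 11:07 DKK

Query: 2021-05-15 21:37 UTC
Rule 2/4 (DKK, -10:30): 2020-11-01 03:13 UTC ≤ query < 2021-05-16 01:00 UTC
21·60 + 37 - 630 = 667 min
667 = 0·1440 + 667; 667 = 11·60 + 7 → 11:07, same day
→ 2021-05-15 11:07 DKK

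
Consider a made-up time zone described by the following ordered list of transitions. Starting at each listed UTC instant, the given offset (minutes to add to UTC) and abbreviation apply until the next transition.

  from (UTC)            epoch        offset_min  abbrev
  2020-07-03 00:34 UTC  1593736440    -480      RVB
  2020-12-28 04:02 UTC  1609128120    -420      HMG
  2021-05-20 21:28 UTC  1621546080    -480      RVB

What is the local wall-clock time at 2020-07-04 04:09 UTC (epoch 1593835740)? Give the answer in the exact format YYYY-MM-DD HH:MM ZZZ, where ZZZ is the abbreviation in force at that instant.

2020-07-03 20:09 RVB

Query: 2020-07-04 04:09 UTC
Rule 1/3 (RVB, -08:00): 2020-07-03 00:34 UTC ≤ query < 2020-12-28 04:02 UTC
4·60 + 9 - 480 = -231 min
-231 = -1·1440 + 1209; 1209 = 20·60 + 9 → 20:09, 2020-07-04 - 1 day = 2020-07-03
→ 2020-07-03 20:09 RVB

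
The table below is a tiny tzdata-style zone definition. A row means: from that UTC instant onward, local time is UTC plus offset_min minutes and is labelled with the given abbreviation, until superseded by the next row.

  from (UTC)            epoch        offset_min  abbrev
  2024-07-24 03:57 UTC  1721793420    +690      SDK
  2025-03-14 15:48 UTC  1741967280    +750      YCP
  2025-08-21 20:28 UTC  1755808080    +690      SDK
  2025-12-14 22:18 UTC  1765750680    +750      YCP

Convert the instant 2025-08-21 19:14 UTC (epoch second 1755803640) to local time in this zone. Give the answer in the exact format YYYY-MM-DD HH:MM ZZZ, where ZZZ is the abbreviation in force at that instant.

Query: 2025-08-21 19:14 UTC
Rule 2/4 (YCP, +12:30): 2025-03-14 15:48 UTC ≤ query < 2025-08-21 20:28 UTC
19·60 + 14 + 750 = 1904 min
1904 = 1·1440 + 464; 464 = 7·60 + 44 → 07:44, 2025-08-21 + 1 day = 2025-08-22
→ 2025-08-22 07:44 YCP

2025-08-22 07:44 YCP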